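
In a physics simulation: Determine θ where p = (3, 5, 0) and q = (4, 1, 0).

p·q = 3·4 + 5·1 + 0·0 = 12 + 5 + 0 = 17
|p| = √(3² + 5² + 0²) = √34 ≈ 5.831
|q| = √(4² + 1² + 0²) = √17 ≈ 4.123
cos θ = (p·q)/(|p||q|) = 17/(5.831·4.123) ≈ 0.7071
θ = arccos(0.7071) ≈ 45°

45°


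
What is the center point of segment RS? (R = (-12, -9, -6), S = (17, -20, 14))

M = ((x₁+x₂)/2, (y₁+y₂)/2, (z₁+z₂)/2)
  = ((-12 + 17)/2, (-9 - 20)/2, (-6 + 14)/2)
  = (5/2, -29/2, 8/2)
  = (2.5, -14.5, 4)

(2.5, -14.5, 4)


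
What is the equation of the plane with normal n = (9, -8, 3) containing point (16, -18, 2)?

The plane through P with normal n = (a, b, c) satisfies n·(r - P) = 0,
i.e. ax + by + cz = a·x₀ + b·y₀ + c·z₀.
d = 9·16 + (-8)·(-18) + 3·2
  = 144 + 144 + 6
  = 294
Equation: 9x - 8y + 3z = 294

9x - 8y + 3z = 294


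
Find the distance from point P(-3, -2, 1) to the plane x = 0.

distance = |a·x₀ + b·y₀ + c·z₀ - d| / √(a² + b² + c²)
  = |1·(-3) + 0·(-2) + 0·1 - 0| / √(1² + 0² + 0²)
  = |-3 + 0 + 0 + 0| / √(1 + 0 + 0)
  = |-3| / √1
  = 3 / 1
  ≈ 3

3


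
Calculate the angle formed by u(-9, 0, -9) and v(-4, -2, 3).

u·v = (-9)·(-4) + 0·(-2) + (-9)·3 = 36 + 0 - 27 = 9
|u| = √((-9)² + 0² + (-9)²) = √162 ≈ 12.73
|v| = √((-4)² + (-2)² + 3²) = √29 ≈ 5.385
cos θ = (u·v)/(|u||v|) = 9/(12.73·5.385) ≈ 0.1313
θ = arccos(0.1313) ≈ 82.45°

82.45°


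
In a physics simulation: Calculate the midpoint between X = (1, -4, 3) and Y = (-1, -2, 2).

M = ((x₁+x₂)/2, (y₁+y₂)/2, (z₁+z₂)/2)
  = ((1 - 1)/2, (-4 - 2)/2, (3 + 2)/2)
  = (0/2, -6/2, 5/2)
  = (0, -3, 2.5)

(0, -3, 2.5)


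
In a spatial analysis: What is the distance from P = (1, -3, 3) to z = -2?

distance = |a·x₀ + b·y₀ + c·z₀ - d| / √(a² + b² + c²)
  = |0·1 + 0·(-3) + 1·3 - (-2)| / √(0² + 0² + 1²)
  = |0 + 0 + 3 + 2| / √(0 + 0 + 1)
  = |5| / √1
  = 5 / 1
  ≈ 5

5


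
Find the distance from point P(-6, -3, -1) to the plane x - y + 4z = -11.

distance = |a·x₀ + b·y₀ + c·z₀ - d| / √(a² + b² + c²)
  = |1·(-6) + (-1)·(-3) + 4·(-1) - (-11)| / √(1² + (-1)² + 4²)
  = |-6 + 3 - 4 + 11| / √(1 + 1 + 16)
  = |4| / √18
  = 4 / 4.243
  ≈ 0.9428

0.9428


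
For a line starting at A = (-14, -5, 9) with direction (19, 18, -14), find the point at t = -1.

P(t) = A + t·d
  = (-14 + 19·(-1), -5 + 18·(-1), 9 + (-14)·(-1))
  = (-14 - 19, -5 - 18, 9 + 14)
  = (-33, -23, 23)

(-33, -23, 23)


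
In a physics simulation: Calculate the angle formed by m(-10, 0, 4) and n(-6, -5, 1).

m·n = (-10)·(-6) + 0·(-5) + 4·1 = 60 + 0 + 4 = 64
|m| = √((-10)² + 0² + 4²) = √116 ≈ 10.77
|n| = √((-6)² + (-5)² + 1²) = √62 ≈ 7.874
cos θ = (m·n)/(|m||n|) = 64/(10.77·7.874) ≈ 0.7547
θ = arccos(0.7547) ≈ 41°

41°


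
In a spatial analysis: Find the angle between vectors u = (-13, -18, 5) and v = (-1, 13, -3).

u·v = (-13)·(-1) + (-18)·13 + 5·(-3) = 13 - 234 - 15 = -236
|u| = √((-13)² + (-18)² + 5²) = √518 ≈ 22.76
|v| = √((-1)² + 13² + (-3)²) = √179 ≈ 13.38
cos θ = (u·v)/(|u||v|) = -236/(22.76·13.38) ≈ -0.775
θ = arccos(-0.775) ≈ 140.8°

140.8°


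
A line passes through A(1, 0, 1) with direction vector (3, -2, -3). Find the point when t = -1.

P(t) = A + t·d
  = (1 + 3·(-1), 0 + (-2)·(-1), 1 + (-3)·(-1))
  = (1 - 3, 0 + 2, 1 + 3)
  = (-2, 2, 4)

(-2, 2, 4)


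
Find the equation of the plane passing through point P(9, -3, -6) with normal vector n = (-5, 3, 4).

The plane through P with normal n = (a, b, c) satisfies n·(r - P) = 0,
i.e. ax + by + cz = a·x₀ + b·y₀ + c·z₀.
d = (-5)·9 + 3·(-3) + 4·(-6)
  = -45 - 9 - 24
  = -78
Equation: -5x + 3y + 4z = -78

-5x + 3y + 4z = -78


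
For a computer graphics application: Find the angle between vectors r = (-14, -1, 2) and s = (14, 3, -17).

r·s = (-14)·14 + (-1)·3 + 2·(-17) = -196 - 3 - 34 = -233
|r| = √((-14)² + (-1)² + 2²) = √201 ≈ 14.18
|s| = √(14² + 3² + (-17)²) = √494 ≈ 22.23
cos θ = (r·s)/(|r||s|) = -233/(14.18·22.23) ≈ -0.7394
θ = arccos(-0.7394) ≈ 137.7°

137.7°


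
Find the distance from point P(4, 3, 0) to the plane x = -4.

distance = |a·x₀ + b·y₀ + c·z₀ - d| / √(a² + b² + c²)
  = |1·4 + 0·3 + 0·0 - (-4)| / √(1² + 0² + 0²)
  = |4 + 0 + 0 + 4| / √(1 + 0 + 0)
  = |8| / √1
  = 8 / 1
  ≈ 8

8


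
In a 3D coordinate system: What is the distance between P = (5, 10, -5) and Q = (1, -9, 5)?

d = √[(x₂-x₁)² + (y₂-y₁)² + (z₂-z₁)²]
  = √[(-4)² + (-19)² + 10²]
  = √[16 + 361 + 100]
  = √477
  ≈ 21.84

21.84


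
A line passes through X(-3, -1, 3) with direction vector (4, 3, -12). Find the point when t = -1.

P(t) = X + t·d
  = (-3 + 4·(-1), -1 + 3·(-1), 3 + (-12)·(-1))
  = (-3 - 4, -1 - 3, 3 + 12)
  = (-7, -4, 15)

(-7, -4, 15)


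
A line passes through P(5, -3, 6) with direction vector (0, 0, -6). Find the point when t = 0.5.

P(t) = P + t·d
  = (5 + 0·0.5, -3 + 0·0.5, 6 + (-6)·0.5)
  = (5 + 0, -3 + 0, 6 - 3)
  = (5, -3, 3)

(5, -3, 3)


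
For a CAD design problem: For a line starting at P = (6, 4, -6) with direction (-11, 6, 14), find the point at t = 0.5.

P(t) = P + t·d
  = (6 + (-11)·0.5, 4 + 6·0.5, -6 + 14·0.5)
  = (6 - 5.5, 4 + 3, -6 + 7)
  = (0.5, 7, 1)

(0.5, 7, 1)


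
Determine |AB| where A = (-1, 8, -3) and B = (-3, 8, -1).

d = √[(x₂-x₁)² + (y₂-y₁)² + (z₂-z₁)²]
  = √[(-2)² + 0² + 2²]
  = √[4 + 0 + 4]
  = √8
  ≈ 2.828

2.828


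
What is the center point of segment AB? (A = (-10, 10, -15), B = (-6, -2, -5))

M = ((x₁+x₂)/2, (y₁+y₂)/2, (z₁+z₂)/2)
  = ((-10 - 6)/2, (10 - 2)/2, (-15 - 5)/2)
  = (-16/2, 8/2, -20/2)
  = (-8, 4, -10)

(-8, 4, -10)


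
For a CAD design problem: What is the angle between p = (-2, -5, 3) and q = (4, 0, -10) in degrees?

p·q = (-2)·4 + (-5)·0 + 3·(-10) = -8 + 0 - 30 = -38
|p| = √((-2)² + (-5)² + 3²) = √38 ≈ 6.164
|q| = √(4² + 0² + (-10)²) = √116 ≈ 10.77
cos θ = (p·q)/(|p||q|) = -38/(6.164·10.77) ≈ -0.5724
θ = arccos(-0.5724) ≈ 124.9°

124.9°


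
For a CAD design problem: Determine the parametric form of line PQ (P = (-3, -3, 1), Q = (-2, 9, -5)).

Direction vector d = Q - P = (-2 + 3, 9 + 3, -5 - 1) = (1, 12, -6)
Parametric form r = P + t·d:
x = -3 + t, y = -3 + 12t, z = 1 - 6t

x = -3 + t, y = -3 + 12t, z = 1 - 6t


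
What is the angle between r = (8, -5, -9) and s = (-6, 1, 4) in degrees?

r·s = 8·(-6) + (-5)·1 + (-9)·4 = -48 - 5 - 36 = -89
|r| = √(8² + (-5)² + (-9)²) = √170 ≈ 13.04
|s| = √((-6)² + 1² + 4²) = √53 ≈ 7.28
cos θ = (r·s)/(|r||s|) = -89/(13.04·7.28) ≈ -0.9376
θ = arccos(-0.9376) ≈ 159.7°

159.7°


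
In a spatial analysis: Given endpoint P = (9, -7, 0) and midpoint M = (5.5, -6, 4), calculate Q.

Q = 2M - P
  = (2·5.5 - 9, 2·(-6) - (-7), 2·4 - 0)
  = (11 - 9, -12 + 7, 8 + 0)
  = (2, -5, 8)

(2, -5, 8)


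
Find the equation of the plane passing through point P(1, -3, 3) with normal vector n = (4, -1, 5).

The plane through P with normal n = (a, b, c) satisfies n·(r - P) = 0,
i.e. ax + by + cz = a·x₀ + b·y₀ + c·z₀.
d = 4·1 + (-1)·(-3) + 5·3
  = 4 + 3 + 15
  = 22
Equation: 4x - y + 5z = 22

4x - y + 5z = 22


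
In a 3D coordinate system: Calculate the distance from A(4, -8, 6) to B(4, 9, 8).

d = √[(x₂-x₁)² + (y₂-y₁)² + (z₂-z₁)²]
  = √[0² + 17² + 2²]
  = √[0 + 289 + 4]
  = √293
  ≈ 17.12

17.12


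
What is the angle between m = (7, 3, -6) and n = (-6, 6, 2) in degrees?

m·n = 7·(-6) + 3·6 + (-6)·2 = -42 + 18 - 12 = -36
|m| = √(7² + 3² + (-6)²) = √94 ≈ 9.695
|n| = √((-6)² + 6² + 2²) = √76 ≈ 8.718
cos θ = (m·n)/(|m||n|) = -36/(9.695·8.718) ≈ -0.4259
θ = arccos(-0.4259) ≈ 115.2°

115.2°


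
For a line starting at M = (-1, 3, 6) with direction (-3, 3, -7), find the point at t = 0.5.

P(t) = M + t·d
  = (-1 + (-3)·0.5, 3 + 3·0.5, 6 + (-7)·0.5)
  = (-1 - 1.5, 3 + 1.5, 6 - 3.5)
  = (-2.5, 4.5, 2.5)

(-2.5, 4.5, 2.5)


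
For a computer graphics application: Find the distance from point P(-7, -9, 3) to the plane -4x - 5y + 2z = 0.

distance = |a·x₀ + b·y₀ + c·z₀ - d| / √(a² + b² + c²)
  = |(-4)·(-7) + (-5)·(-9) + 2·3 - 0| / √((-4)² + (-5)² + 2²)
  = |28 + 45 + 6 + 0| / √(16 + 25 + 4)
  = |79| / √45
  = 79 / 6.708
  ≈ 11.78

11.78


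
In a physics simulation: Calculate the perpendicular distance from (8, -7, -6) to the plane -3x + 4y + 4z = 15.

distance = |a·x₀ + b·y₀ + c·z₀ - d| / √(a² + b² + c²)
  = |(-3)·8 + 4·(-7) + 4·(-6) - 15| / √((-3)² + 4² + 4²)
  = |-24 - 28 - 24 - 15| / √(9 + 16 + 16)
  = |-91| / √41
  = 91 / 6.403
  ≈ 14.21

14.21


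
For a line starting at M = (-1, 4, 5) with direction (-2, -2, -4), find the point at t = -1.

P(t) = M + t·d
  = (-1 + (-2)·(-1), 4 + (-2)·(-1), 5 + (-4)·(-1))
  = (-1 + 2, 4 + 2, 5 + 4)
  = (1, 6, 9)

(1, 6, 9)


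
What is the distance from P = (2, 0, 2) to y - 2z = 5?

distance = |a·x₀ + b·y₀ + c·z₀ - d| / √(a² + b² + c²)
  = |0·2 + 1·0 + (-2)·2 - 5| / √(0² + 1² + (-2)²)
  = |0 + 0 - 4 - 5| / √(0 + 1 + 4)
  = |-9| / √5
  = 9 / 2.236
  ≈ 4.025

4.025


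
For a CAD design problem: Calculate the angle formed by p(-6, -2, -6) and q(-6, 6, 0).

p·q = (-6)·(-6) + (-2)·6 + (-6)·0 = 36 - 12 + 0 = 24
|p| = √((-6)² + (-2)² + (-6)²) = √76 ≈ 8.718
|q| = √((-6)² + 6² + 0²) = √72 ≈ 8.485
cos θ = (p·q)/(|p||q|) = 24/(8.718·8.485) ≈ 0.3244
θ = arccos(0.3244) ≈ 71.07°

71.07°


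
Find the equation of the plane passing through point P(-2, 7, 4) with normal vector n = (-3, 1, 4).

The plane through P with normal n = (a, b, c) satisfies n·(r - P) = 0,
i.e. ax + by + cz = a·x₀ + b·y₀ + c·z₀.
d = (-3)·(-2) + 1·7 + 4·4
  = 6 + 7 + 16
  = 29
Equation: -3x + y + 4z = 29

-3x + y + 4z = 29


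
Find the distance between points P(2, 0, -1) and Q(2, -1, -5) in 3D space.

d = √[(x₂-x₁)² + (y₂-y₁)² + (z₂-z₁)²]
  = √[0² + (-1)² + (-4)²]
  = √[0 + 1 + 16]
  = √17
  ≈ 4.123

4.123


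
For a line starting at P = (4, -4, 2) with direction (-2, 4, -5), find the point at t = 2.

P(t) = P + t·d
  = (4 + (-2)·2, -4 + 4·2, 2 + (-5)·2)
  = (4 - 4, -4 + 8, 2 - 10)
  = (0, 4, -8)

(0, 4, -8)


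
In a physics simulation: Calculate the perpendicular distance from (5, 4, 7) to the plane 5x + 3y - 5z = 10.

distance = |a·x₀ + b·y₀ + c·z₀ - d| / √(a² + b² + c²)
  = |5·5 + 3·4 + (-5)·7 - 10| / √(5² + 3² + (-5)²)
  = |25 + 12 - 35 - 10| / √(25 + 9 + 25)
  = |-8| / √59
  = 8 / 7.681
  ≈ 1.042

1.042


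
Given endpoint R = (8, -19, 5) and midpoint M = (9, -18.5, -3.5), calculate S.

S = 2M - R
  = (2·9 - 8, 2·(-18.5) - (-19), 2·(-3.5) - 5)
  = (18 - 8, -37 + 19, -7 - 5)
  = (10, -18, -12)

(10, -18, -12)


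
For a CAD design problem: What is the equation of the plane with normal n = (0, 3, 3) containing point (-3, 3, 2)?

The plane through P with normal n = (a, b, c) satisfies n·(r - P) = 0,
i.e. ax + by + cz = a·x₀ + b·y₀ + c·z₀.
d = 0·(-3) + 3·3 + 3·2
  = 0 + 9 + 6
  = 15
Equation: 3y + 3z = 15

3y + 3z = 15


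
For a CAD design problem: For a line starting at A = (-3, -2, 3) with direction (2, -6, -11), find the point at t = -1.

P(t) = A + t·d
  = (-3 + 2·(-1), -2 + (-6)·(-1), 3 + (-11)·(-1))
  = (-3 - 2, -2 + 6, 3 + 11)
  = (-5, 4, 14)

(-5, 4, 14)


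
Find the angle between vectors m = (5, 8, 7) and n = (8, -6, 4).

m·n = 5·8 + 8·(-6) + 7·4 = 40 - 48 + 28 = 20
|m| = √(5² + 8² + 7²) = √138 ≈ 11.75
|n| = √(8² + (-6)² + 4²) = √116 ≈ 10.77
cos θ = (m·n)/(|m||n|) = 20/(11.75·10.77) ≈ 0.1581
θ = arccos(0.1581) ≈ 80.9°

80.9°


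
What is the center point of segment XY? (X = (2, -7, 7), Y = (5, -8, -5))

M = ((x₁+x₂)/2, (y₁+y₂)/2, (z₁+z₂)/2)
  = ((2 + 5)/2, (-7 - 8)/2, (7 - 5)/2)
  = (7/2, -15/2, 2/2)
  = (3.5, -7.5, 1)

(3.5, -7.5, 1)


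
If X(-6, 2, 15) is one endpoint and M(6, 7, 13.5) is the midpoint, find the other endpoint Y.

Y = 2M - X
  = (2·6 - (-6), 2·7 - 2, 2·13.5 - 15)
  = (12 + 6, 14 - 2, 27 - 15)
  = (18, 12, 12)

(18, 12, 12)


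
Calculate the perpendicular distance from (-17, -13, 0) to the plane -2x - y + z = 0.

distance = |a·x₀ + b·y₀ + c·z₀ - d| / √(a² + b² + c²)
  = |(-2)·(-17) + (-1)·(-13) + 1·0 - 0| / √((-2)² + (-1)² + 1²)
  = |34 + 13 + 0 + 0| / √(4 + 1 + 1)
  = |47| / √6
  = 47 / 2.449
  ≈ 19.19

19.19


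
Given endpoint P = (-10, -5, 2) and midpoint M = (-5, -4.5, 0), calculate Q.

Q = 2M - P
  = (2·(-5) - (-10), 2·(-4.5) - (-5), 2·0 - 2)
  = (-10 + 10, -9 + 5, 0 - 2)
  = (0, -4, -2)

(0, -4, -2)


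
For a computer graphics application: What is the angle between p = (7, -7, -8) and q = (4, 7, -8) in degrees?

p·q = 7·4 + (-7)·7 + (-8)·(-8) = 28 - 49 + 64 = 43
|p| = √(7² + (-7)² + (-8)²) = √162 ≈ 12.73
|q| = √(4² + 7² + (-8)²) = √129 ≈ 11.36
cos θ = (p·q)/(|p||q|) = 43/(12.73·11.36) ≈ 0.2975
θ = arccos(0.2975) ≈ 72.7°

72.7°


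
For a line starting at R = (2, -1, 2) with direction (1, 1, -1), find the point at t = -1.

P(t) = R + t·d
  = (2 + 1·(-1), -1 + 1·(-1), 2 + (-1)·(-1))
  = (2 - 1, -1 - 1, 2 + 1)
  = (1, -2, 3)

(1, -2, 3)


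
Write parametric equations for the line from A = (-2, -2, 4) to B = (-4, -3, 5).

Direction vector d = B - A = (-4 + 2, -3 + 2, 5 - 4) = (-2, -1, 1)
Parametric form r = A + t·d:
x = -2 - 2t, y = -2 - t, z = 4 + t

x = -2 - 2t, y = -2 - t, z = 4 + t


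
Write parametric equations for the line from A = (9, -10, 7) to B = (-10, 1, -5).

Direction vector d = B - A = (-10 - 9, 1 + 10, -5 - 7) = (-19, 11, -12)
Parametric form r = A + t·d:
x = 9 - 19t, y = -10 + 11t, z = 7 - 12t

x = 9 - 19t, y = -10 + 11t, z = 7 - 12t


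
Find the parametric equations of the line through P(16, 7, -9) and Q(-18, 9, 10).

Direction vector d = Q - P = (-18 - 16, 9 - 7, 10 + 9) = (-34, 2, 19)
Parametric form r = P + t·d:
x = 16 - 34t, y = 7 + 2t, z = -9 + 19t

x = 16 - 34t, y = 7 + 2t, z = -9 + 19t


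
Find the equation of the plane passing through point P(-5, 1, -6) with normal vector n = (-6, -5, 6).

The plane through P with normal n = (a, b, c) satisfies n·(r - P) = 0,
i.e. ax + by + cz = a·x₀ + b·y₀ + c·z₀.
d = (-6)·(-5) + (-5)·1 + 6·(-6)
  = 30 - 5 - 36
  = -11
Equation: -6x - 5y + 6z = -11

-6x - 5y + 6z = -11


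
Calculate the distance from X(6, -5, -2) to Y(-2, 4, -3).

d = √[(x₂-x₁)² + (y₂-y₁)² + (z₂-z₁)²]
  = √[(-8)² + 9² + (-1)²]
  = √[64 + 81 + 1]
  = √146
  ≈ 12.08

12.08


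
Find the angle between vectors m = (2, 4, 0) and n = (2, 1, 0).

m·n = 2·2 + 4·1 + 0·0 = 4 + 4 + 0 = 8
|m| = √(2² + 4² + 0²) = √20 ≈ 4.472
|n| = √(2² + 1² + 0²) = √5 ≈ 2.236
cos θ = (m·n)/(|m||n|) = 8/(4.472·2.236) ≈ 0.8
θ = arccos(0.8) ≈ 36.87°

36.87°


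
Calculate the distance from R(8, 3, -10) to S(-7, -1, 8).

d = √[(x₂-x₁)² + (y₂-y₁)² + (z₂-z₁)²]
  = √[(-15)² + (-4)² + 18²]
  = √[225 + 16 + 324]
  = √565
  ≈ 23.77

23.77


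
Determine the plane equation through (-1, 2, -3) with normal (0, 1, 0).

The plane through P with normal n = (a, b, c) satisfies n·(r - P) = 0,
i.e. ax + by + cz = a·x₀ + b·y₀ + c·z₀.
d = 0·(-1) + 1·2 + 0·(-3)
  = 0 + 2 + 0
  = 2
Equation: y = 2

y = 2


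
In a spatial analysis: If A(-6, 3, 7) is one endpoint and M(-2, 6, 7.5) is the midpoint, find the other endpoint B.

B = 2M - A
  = (2·(-2) - (-6), 2·6 - 3, 2·7.5 - 7)
  = (-4 + 6, 12 - 3, 15 - 7)
  = (2, 9, 8)

(2, 9, 8)


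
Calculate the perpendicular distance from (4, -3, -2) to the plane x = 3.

distance = |a·x₀ + b·y₀ + c·z₀ - d| / √(a² + b² + c²)
  = |1·4 + 0·(-3) + 0·(-2) - 3| / √(1² + 0² + 0²)
  = |4 + 0 + 0 - 3| / √(1 + 0 + 0)
  = |1| / √1
  = 1 / 1
  ≈ 1

1


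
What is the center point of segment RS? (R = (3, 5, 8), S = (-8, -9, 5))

M = ((x₁+x₂)/2, (y₁+y₂)/2, (z₁+z₂)/2)
  = ((3 - 8)/2, (5 - 9)/2, (8 + 5)/2)
  = (-5/2, -4/2, 13/2)
  = (-2.5, -2, 6.5)

(-2.5, -2, 6.5)


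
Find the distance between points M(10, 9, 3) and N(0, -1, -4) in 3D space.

d = √[(x₂-x₁)² + (y₂-y₁)² + (z₂-z₁)²]
  = √[(-10)² + (-10)² + (-7)²]
  = √[100 + 100 + 49]
  = √249
  ≈ 15.78

15.78


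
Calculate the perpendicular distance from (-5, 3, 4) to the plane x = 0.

distance = |a·x₀ + b·y₀ + c·z₀ - d| / √(a² + b² + c²)
  = |1·(-5) + 0·3 + 0·4 - 0| / √(1² + 0² + 0²)
  = |-5 + 0 + 0 + 0| / √(1 + 0 + 0)
  = |-5| / √1
  = 5 / 1
  ≈ 5

5


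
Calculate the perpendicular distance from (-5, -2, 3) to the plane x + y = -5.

distance = |a·x₀ + b·y₀ + c·z₀ - d| / √(a² + b² + c²)
  = |1·(-5) + 1·(-2) + 0·3 - (-5)| / √(1² + 1² + 0²)
  = |-5 - 2 + 0 + 5| / √(1 + 1 + 0)
  = |-2| / √2
  = 2 / 1.414
  ≈ 1.414

1.414


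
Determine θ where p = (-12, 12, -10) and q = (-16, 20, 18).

p·q = (-12)·(-16) + 12·20 + (-10)·18 = 192 + 240 - 180 = 252
|p| = √((-12)² + 12² + (-10)²) = √388 ≈ 19.7
|q| = √((-16)² + 20² + 18²) = √980 ≈ 31.3
cos θ = (p·q)/(|p||q|) = 252/(19.7·31.3) ≈ 0.4087
θ = arccos(0.4087) ≈ 65.88°

65.88°


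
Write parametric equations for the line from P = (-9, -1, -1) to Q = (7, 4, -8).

Direction vector d = Q - P = (7 + 9, 4 + 1, -8 + 1) = (16, 5, -7)
Parametric form r = P + t·d:
x = -9 + 16t, y = -1 + 5t, z = -1 - 7t

x = -9 + 16t, y = -1 + 5t, z = -1 - 7t


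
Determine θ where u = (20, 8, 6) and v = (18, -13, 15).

u·v = 20·18 + 8·(-13) + 6·15 = 360 - 104 + 90 = 346
|u| = √(20² + 8² + 6²) = √500 ≈ 22.36
|v| = √(18² + (-13)² + 15²) = √718 ≈ 26.8
cos θ = (u·v)/(|u||v|) = 346/(22.36·26.8) ≈ 0.5775
θ = arccos(0.5775) ≈ 54.73°

54.73°


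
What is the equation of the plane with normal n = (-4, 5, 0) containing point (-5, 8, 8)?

The plane through P with normal n = (a, b, c) satisfies n·(r - P) = 0,
i.e. ax + by + cz = a·x₀ + b·y₀ + c·z₀.
d = (-4)·(-5) + 5·8 + 0·8
  = 20 + 40 + 0
  = 60
Equation: -4x + 5y = 60

-4x + 5y = 60


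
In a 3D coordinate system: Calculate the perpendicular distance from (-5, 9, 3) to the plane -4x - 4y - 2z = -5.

distance = |a·x₀ + b·y₀ + c·z₀ - d| / √(a² + b² + c²)
  = |(-4)·(-5) + (-4)·9 + (-2)·3 - (-5)| / √((-4)² + (-4)² + (-2)²)
  = |20 - 36 - 6 + 5| / √(16 + 16 + 4)
  = |-17| / √36
  = 17 / 6
  ≈ 2.833

2.833


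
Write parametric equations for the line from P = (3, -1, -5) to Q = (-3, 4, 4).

Direction vector d = Q - P = (-3 - 3, 4 + 1, 4 + 5) = (-6, 5, 9)
Parametric form r = P + t·d:
x = 3 - 6t, y = -1 + 5t, z = -5 + 9t

x = 3 - 6t, y = -1 + 5t, z = -5 + 9t


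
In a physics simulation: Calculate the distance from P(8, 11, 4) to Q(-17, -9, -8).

d = √[(x₂-x₁)² + (y₂-y₁)² + (z₂-z₁)²]
  = √[(-25)² + (-20)² + (-12)²]
  = √[625 + 400 + 144]
  = √1169
  ≈ 34.19

34.19


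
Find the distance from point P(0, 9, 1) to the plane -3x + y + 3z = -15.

distance = |a·x₀ + b·y₀ + c·z₀ - d| / √(a² + b² + c²)
  = |(-3)·0 + 1·9 + 3·1 - (-15)| / √((-3)² + 1² + 3²)
  = |0 + 9 + 3 + 15| / √(9 + 1 + 9)
  = |27| / √19
  = 27 / 4.359
  ≈ 6.194

6.194


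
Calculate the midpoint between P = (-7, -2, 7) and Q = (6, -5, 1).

M = ((x₁+x₂)/2, (y₁+y₂)/2, (z₁+z₂)/2)
  = ((-7 + 6)/2, (-2 - 5)/2, (7 + 1)/2)
  = (-1/2, -7/2, 8/2)
  = (-0.5, -3.5, 4)

(-0.5, -3.5, 4)


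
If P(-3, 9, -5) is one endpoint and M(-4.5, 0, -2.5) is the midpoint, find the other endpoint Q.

Q = 2M - P
  = (2·(-4.5) - (-3), 2·0 - 9, 2·(-2.5) - (-5))
  = (-9 + 3, 0 - 9, -5 + 5)
  = (-6, -9, 0)

(-6, -9, 0)


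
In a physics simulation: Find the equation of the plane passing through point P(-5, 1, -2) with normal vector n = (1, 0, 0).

The plane through P with normal n = (a, b, c) satisfies n·(r - P) = 0,
i.e. ax + by + cz = a·x₀ + b·y₀ + c·z₀.
d = 1·(-5) + 0·1 + 0·(-2)
  = -5 + 0 + 0
  = -5
Equation: x = -5

x = -5


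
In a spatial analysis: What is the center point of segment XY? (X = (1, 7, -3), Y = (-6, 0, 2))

M = ((x₁+x₂)/2, (y₁+y₂)/2, (z₁+z₂)/2)
  = ((1 - 6)/2, (7 + 0)/2, (-3 + 2)/2)
  = (-5/2, 7/2, -1/2)
  = (-2.5, 3.5, -0.5)

(-2.5, 3.5, -0.5)


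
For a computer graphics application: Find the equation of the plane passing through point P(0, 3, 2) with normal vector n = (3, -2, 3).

The plane through P with normal n = (a, b, c) satisfies n·(r - P) = 0,
i.e. ax + by + cz = a·x₀ + b·y₀ + c·z₀.
d = 3·0 + (-2)·3 + 3·2
  = 0 - 6 + 6
  = 0
Equation: 3x - 2y + 3z = 0

3x - 2y + 3z = 0


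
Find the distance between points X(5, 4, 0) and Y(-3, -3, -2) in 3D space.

d = √[(x₂-x₁)² + (y₂-y₁)² + (z₂-z₁)²]
  = √[(-8)² + (-7)² + (-2)²]
  = √[64 + 49 + 4]
  = √117
  ≈ 10.82

10.82


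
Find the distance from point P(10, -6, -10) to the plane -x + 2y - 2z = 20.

distance = |a·x₀ + b·y₀ + c·z₀ - d| / √(a² + b² + c²)
  = |(-1)·10 + 2·(-6) + (-2)·(-10) - 20| / √((-1)² + 2² + (-2)²)
  = |-10 - 12 + 20 - 20| / √(1 + 4 + 4)
  = |-22| / √9
  = 22 / 3
  ≈ 7.333

7.333


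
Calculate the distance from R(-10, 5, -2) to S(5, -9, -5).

d = √[(x₂-x₁)² + (y₂-y₁)² + (z₂-z₁)²]
  = √[15² + (-14)² + (-3)²]
  = √[225 + 196 + 9]
  = √430
  ≈ 20.74

20.74


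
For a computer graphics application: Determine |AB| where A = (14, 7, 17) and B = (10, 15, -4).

d = √[(x₂-x₁)² + (y₂-y₁)² + (z₂-z₁)²]
  = √[(-4)² + 8² + (-21)²]
  = √[16 + 64 + 441]
  = √521
  ≈ 22.83

22.83


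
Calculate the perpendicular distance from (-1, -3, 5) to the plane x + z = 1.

distance = |a·x₀ + b·y₀ + c·z₀ - d| / √(a² + b² + c²)
  = |1·(-1) + 0·(-3) + 1·5 - 1| / √(1² + 0² + 1²)
  = |-1 + 0 + 5 - 1| / √(1 + 0 + 1)
  = |3| / √2
  = 3 / 1.414
  ≈ 2.121

2.121


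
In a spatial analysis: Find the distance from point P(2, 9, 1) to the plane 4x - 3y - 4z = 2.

distance = |a·x₀ + b·y₀ + c·z₀ - d| / √(a² + b² + c²)
  = |4·2 + (-3)·9 + (-4)·1 - 2| / √(4² + (-3)² + (-4)²)
  = |8 - 27 - 4 - 2| / √(16 + 9 + 16)
  = |-25| / √41
  = 25 / 6.403
  ≈ 3.904

3.904


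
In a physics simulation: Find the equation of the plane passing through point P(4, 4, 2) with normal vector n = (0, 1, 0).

The plane through P with normal n = (a, b, c) satisfies n·(r - P) = 0,
i.e. ax + by + cz = a·x₀ + b·y₀ + c·z₀.
d = 0·4 + 1·4 + 0·2
  = 0 + 4 + 0
  = 4
Equation: y = 4

y = 4


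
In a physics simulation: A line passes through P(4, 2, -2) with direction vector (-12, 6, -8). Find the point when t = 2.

P(t) = P + t·d
  = (4 + (-12)·2, 2 + 6·2, -2 + (-8)·2)
  = (4 - 24, 2 + 12, -2 - 16)
  = (-20, 14, -18)

(-20, 14, -18)


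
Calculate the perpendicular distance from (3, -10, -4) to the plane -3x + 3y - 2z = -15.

distance = |a·x₀ + b·y₀ + c·z₀ - d| / √(a² + b² + c²)
  = |(-3)·3 + 3·(-10) + (-2)·(-4) - (-15)| / √((-3)² + 3² + (-2)²)
  = |-9 - 30 + 8 + 15| / √(9 + 9 + 4)
  = |-16| / √22
  = 16 / 4.69
  ≈ 3.411

3.411


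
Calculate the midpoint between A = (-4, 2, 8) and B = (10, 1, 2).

M = ((x₁+x₂)/2, (y₁+y₂)/2, (z₁+z₂)/2)
  = ((-4 + 10)/2, (2 + 1)/2, (8 + 2)/2)
  = (6/2, 3/2, 10/2)
  = (3, 1.5, 5)

(3, 1.5, 5)


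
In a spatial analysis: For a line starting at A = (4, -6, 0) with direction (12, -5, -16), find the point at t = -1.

P(t) = A + t·d
  = (4 + 12·(-1), -6 + (-5)·(-1), 0 + (-16)·(-1))
  = (4 - 12, -6 + 5, 0 + 16)
  = (-8, -1, 16)

(-8, -1, 16)


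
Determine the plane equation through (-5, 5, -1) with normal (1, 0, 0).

The plane through P with normal n = (a, b, c) satisfies n·(r - P) = 0,
i.e. ax + by + cz = a·x₀ + b·y₀ + c·z₀.
d = 1·(-5) + 0·5 + 0·(-1)
  = -5 + 0 + 0
  = -5
Equation: x = -5

x = -5


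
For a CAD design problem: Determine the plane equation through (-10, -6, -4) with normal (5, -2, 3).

The plane through P with normal n = (a, b, c) satisfies n·(r - P) = 0,
i.e. ax + by + cz = a·x₀ + b·y₀ + c·z₀.
d = 5·(-10) + (-2)·(-6) + 3·(-4)
  = -50 + 12 - 12
  = -50
Equation: 5x - 2y + 3z = -50

5x - 2y + 3z = -50


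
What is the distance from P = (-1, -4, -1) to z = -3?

distance = |a·x₀ + b·y₀ + c·z₀ - d| / √(a² + b² + c²)
  = |0·(-1) + 0·(-4) + 1·(-1) - (-3)| / √(0² + 0² + 1²)
  = |0 + 0 - 1 + 3| / √(0 + 0 + 1)
  = |2| / √1
  = 2 / 1
  ≈ 2

2


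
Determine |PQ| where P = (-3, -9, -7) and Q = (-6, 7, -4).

d = √[(x₂-x₁)² + (y₂-y₁)² + (z₂-z₁)²]
  = √[(-3)² + 16² + 3²]
  = √[9 + 256 + 9]
  = √274
  ≈ 16.55

16.55


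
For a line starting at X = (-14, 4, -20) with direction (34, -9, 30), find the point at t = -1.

P(t) = X + t·d
  = (-14 + 34·(-1), 4 + (-9)·(-1), -20 + 30·(-1))
  = (-14 - 34, 4 + 9, -20 - 30)
  = (-48, 13, -50)

(-48, 13, -50)


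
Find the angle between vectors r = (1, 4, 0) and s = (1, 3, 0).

r·s = 1·1 + 4·3 + 0·0 = 1 + 12 + 0 = 13
|r| = √(1² + 4² + 0²) = √17 ≈ 4.123
|s| = √(1² + 3² + 0²) = √10 ≈ 3.162
cos θ = (r·s)/(|r||s|) = 13/(4.123·3.162) ≈ 0.9971
θ = arccos(0.9971) ≈ 4.399°

4.399°


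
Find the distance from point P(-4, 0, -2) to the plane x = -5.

distance = |a·x₀ + b·y₀ + c·z₀ - d| / √(a² + b² + c²)
  = |1·(-4) + 0·0 + 0·(-2) - (-5)| / √(1² + 0² + 0²)
  = |-4 + 0 + 0 + 5| / √(1 + 0 + 0)
  = |1| / √1
  = 1 / 1
  ≈ 1

1


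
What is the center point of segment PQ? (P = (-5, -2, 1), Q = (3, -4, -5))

M = ((x₁+x₂)/2, (y₁+y₂)/2, (z₁+z₂)/2)
  = ((-5 + 3)/2, (-2 - 4)/2, (1 - 5)/2)
  = (-2/2, -6/2, -4/2)
  = (-1, -3, -2)

(-1, -3, -2)


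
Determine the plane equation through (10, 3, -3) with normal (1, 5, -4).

The plane through P with normal n = (a, b, c) satisfies n·(r - P) = 0,
i.e. ax + by + cz = a·x₀ + b·y₀ + c·z₀.
d = 1·10 + 5·3 + (-4)·(-3)
  = 10 + 15 + 12
  = 37
Equation: x + 5y - 4z = 37

x + 5y - 4z = 37


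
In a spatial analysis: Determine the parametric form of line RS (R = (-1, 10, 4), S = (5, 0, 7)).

Direction vector d = S - R = (5 + 1, 0 - 10, 7 - 4) = (6, -10, 3)
Parametric form r = R + t·d:
x = -1 + 6t, y = 10 - 10t, z = 4 + 3t

x = -1 + 6t, y = 10 - 10t, z = 4 + 3t


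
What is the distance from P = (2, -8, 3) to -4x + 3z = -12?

distance = |a·x₀ + b·y₀ + c·z₀ - d| / √(a² + b² + c²)
  = |(-4)·2 + 0·(-8) + 3·3 - (-12)| / √((-4)² + 0² + 3²)
  = |-8 + 0 + 9 + 12| / √(16 + 0 + 9)
  = |13| / √25
  = 13 / 5
  ≈ 2.6

2.6


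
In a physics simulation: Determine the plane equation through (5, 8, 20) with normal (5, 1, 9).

The plane through P with normal n = (a, b, c) satisfies n·(r - P) = 0,
i.e. ax + by + cz = a·x₀ + b·y₀ + c·z₀.
d = 5·5 + 1·8 + 9·20
  = 25 + 8 + 180
  = 213
Equation: 5x + y + 9z = 213

5x + y + 9z = 213


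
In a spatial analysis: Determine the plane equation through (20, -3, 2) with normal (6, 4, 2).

The plane through P with normal n = (a, b, c) satisfies n·(r - P) = 0,
i.e. ax + by + cz = a·x₀ + b·y₀ + c·z₀.
d = 6·20 + 4·(-3) + 2·2
  = 120 - 12 + 4
  = 112
Equation: 6x + 4y + 2z = 112

6x + 4y + 2z = 112


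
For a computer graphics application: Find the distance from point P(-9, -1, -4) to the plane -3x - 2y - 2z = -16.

distance = |a·x₀ + b·y₀ + c·z₀ - d| / √(a² + b² + c²)
  = |(-3)·(-9) + (-2)·(-1) + (-2)·(-4) - (-16)| / √((-3)² + (-2)² + (-2)²)
  = |27 + 2 + 8 + 16| / √(9 + 4 + 4)
  = |53| / √17
  = 53 / 4.123
  ≈ 12.85

12.85


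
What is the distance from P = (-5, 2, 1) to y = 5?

distance = |a·x₀ + b·y₀ + c·z₀ - d| / √(a² + b² + c²)
  = |0·(-5) + 1·2 + 0·1 - 5| / √(0² + 1² + 0²)
  = |0 + 2 + 0 - 5| / √(0 + 1 + 0)
  = |-3| / √1
  = 3 / 1
  ≈ 3

3


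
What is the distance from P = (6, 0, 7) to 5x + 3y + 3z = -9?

distance = |a·x₀ + b·y₀ + c·z₀ - d| / √(a² + b² + c²)
  = |5·6 + 3·0 + 3·7 - (-9)| / √(5² + 3² + 3²)
  = |30 + 0 + 21 + 9| / √(25 + 9 + 9)
  = |60| / √43
  = 60 / 6.557
  ≈ 9.15

9.15


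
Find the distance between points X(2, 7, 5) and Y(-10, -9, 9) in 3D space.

d = √[(x₂-x₁)² + (y₂-y₁)² + (z₂-z₁)²]
  = √[(-12)² + (-16)² + 4²]
  = √[144 + 256 + 16]
  = √416
  ≈ 20.4

20.4


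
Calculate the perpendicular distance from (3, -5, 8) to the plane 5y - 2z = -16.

distance = |a·x₀ + b·y₀ + c·z₀ - d| / √(a² + b² + c²)
  = |0·3 + 5·(-5) + (-2)·8 - (-16)| / √(0² + 5² + (-2)²)
  = |0 - 25 - 16 + 16| / √(0 + 25 + 4)
  = |-25| / √29
  = 25 / 5.385
  ≈ 4.642

4.642


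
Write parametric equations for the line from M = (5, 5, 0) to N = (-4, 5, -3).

Direction vector d = N - M = (-4 - 5, 5 - 5, -3 + 0) = (-9, 0, -3)
Parametric form r = M + t·d:
x = 5 - 9t, y = 5, z = 0 - 3t

x = 5 - 9t, y = 5, z = 0 - 3t


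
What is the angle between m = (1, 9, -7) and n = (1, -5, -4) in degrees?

m·n = 1·1 + 9·(-5) + (-7)·(-4) = 1 - 45 + 28 = -16
|m| = √(1² + 9² + (-7)²) = √131 ≈ 11.45
|n| = √(1² + (-5)² + (-4)²) = √42 ≈ 6.481
cos θ = (m·n)/(|m||n|) = -16/(11.45·6.481) ≈ -0.2157
θ = arccos(-0.2157) ≈ 102.5°

102.5°


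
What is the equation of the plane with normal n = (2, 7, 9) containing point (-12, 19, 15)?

The plane through P with normal n = (a, b, c) satisfies n·(r - P) = 0,
i.e. ax + by + cz = a·x₀ + b·y₀ + c·z₀.
d = 2·(-12) + 7·19 + 9·15
  = -24 + 133 + 135
  = 244
Equation: 2x + 7y + 9z = 244

2x + 7y + 9z = 244


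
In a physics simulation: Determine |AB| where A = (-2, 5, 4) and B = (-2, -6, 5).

d = √[(x₂-x₁)² + (y₂-y₁)² + (z₂-z₁)²]
  = √[0² + (-11)² + 1²]
  = √[0 + 121 + 1]
  = √122
  ≈ 11.05

11.05


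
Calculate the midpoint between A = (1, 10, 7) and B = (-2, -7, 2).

M = ((x₁+x₂)/2, (y₁+y₂)/2, (z₁+z₂)/2)
  = ((1 - 2)/2, (10 - 7)/2, (7 + 2)/2)
  = (-1/2, 3/2, 9/2)
  = (-0.5, 1.5, 4.5)

(-0.5, 1.5, 4.5)


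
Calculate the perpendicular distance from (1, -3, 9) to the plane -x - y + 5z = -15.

distance = |a·x₀ + b·y₀ + c·z₀ - d| / √(a² + b² + c²)
  = |(-1)·1 + (-1)·(-3) + 5·9 - (-15)| / √((-1)² + (-1)² + 5²)
  = |-1 + 3 + 45 + 15| / √(1 + 1 + 25)
  = |62| / √27
  = 62 / 5.196
  ≈ 11.93

11.93


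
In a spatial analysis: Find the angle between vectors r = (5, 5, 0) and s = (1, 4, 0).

r·s = 5·1 + 5·4 + 0·0 = 5 + 20 + 0 = 25
|r| = √(5² + 5² + 0²) = √50 ≈ 7.071
|s| = √(1² + 4² + 0²) = √17 ≈ 4.123
cos θ = (r·s)/(|r||s|) = 25/(7.071·4.123) ≈ 0.8575
θ = arccos(0.8575) ≈ 30.96°

30.96°


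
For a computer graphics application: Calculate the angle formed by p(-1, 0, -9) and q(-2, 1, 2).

p·q = (-1)·(-2) + 0·1 + (-9)·2 = 2 + 0 - 18 = -16
|p| = √((-1)² + 0² + (-9)²) = √82 ≈ 9.055
|q| = √((-2)² + 1² + 2²) = √9 ≈ 3
cos θ = (p·q)/(|p||q|) = -16/(9.055·3) ≈ -0.589
θ = arccos(-0.589) ≈ 126.1°

126.1°


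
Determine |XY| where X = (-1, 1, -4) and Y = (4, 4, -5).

d = √[(x₂-x₁)² + (y₂-y₁)² + (z₂-z₁)²]
  = √[5² + 3² + (-1)²]
  = √[25 + 9 + 1]
  = √35
  ≈ 5.916

5.916


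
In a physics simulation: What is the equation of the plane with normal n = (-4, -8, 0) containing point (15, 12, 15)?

The plane through P with normal n = (a, b, c) satisfies n·(r - P) = 0,
i.e. ax + by + cz = a·x₀ + b·y₀ + c·z₀.
d = (-4)·15 + (-8)·12 + 0·15
  = -60 - 96 + 0
  = -156
Equation: -4x - 8y = -156

-4x - 8y = -156


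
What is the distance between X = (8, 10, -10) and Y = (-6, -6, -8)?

d = √[(x₂-x₁)² + (y₂-y₁)² + (z₂-z₁)²]
  = √[(-14)² + (-16)² + 2²]
  = √[196 + 256 + 4]
  = √456
  ≈ 21.35

21.35


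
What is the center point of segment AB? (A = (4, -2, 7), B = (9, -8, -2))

M = ((x₁+x₂)/2, (y₁+y₂)/2, (z₁+z₂)/2)
  = ((4 + 9)/2, (-2 - 8)/2, (7 - 2)/2)
  = (13/2, -10/2, 5/2)
  = (6.5, -5, 2.5)

(6.5, -5, 2.5)


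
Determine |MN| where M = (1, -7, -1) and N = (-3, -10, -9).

d = √[(x₂-x₁)² + (y₂-y₁)² + (z₂-z₁)²]
  = √[(-4)² + (-3)² + (-8)²]
  = √[16 + 9 + 64]
  = √89
  ≈ 9.434

9.434


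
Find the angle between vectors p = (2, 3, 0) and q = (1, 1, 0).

p·q = 2·1 + 3·1 + 0·0 = 2 + 3 + 0 = 5
|p| = √(2² + 3² + 0²) = √13 ≈ 3.606
|q| = √(1² + 1² + 0²) = √2 ≈ 1.414
cos θ = (p·q)/(|p||q|) = 5/(3.606·1.414) ≈ 0.9806
θ = arccos(0.9806) ≈ 11.31°

11.31°


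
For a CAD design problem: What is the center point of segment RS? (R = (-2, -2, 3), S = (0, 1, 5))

M = ((x₁+x₂)/2, (y₁+y₂)/2, (z₁+z₂)/2)
  = ((-2 + 0)/2, (-2 + 1)/2, (3 + 5)/2)
  = (-2/2, -1/2, 8/2)
  = (-1, -0.5, 4)

(-1, -0.5, 4)


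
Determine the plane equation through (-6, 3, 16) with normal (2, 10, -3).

The plane through P with normal n = (a, b, c) satisfies n·(r - P) = 0,
i.e. ax + by + cz = a·x₀ + b·y₀ + c·z₀.
d = 2·(-6) + 10·3 + (-3)·16
  = -12 + 30 - 48
  = -30
Equation: 2x + 10y - 3z = -30

2x + 10y - 3z = -30


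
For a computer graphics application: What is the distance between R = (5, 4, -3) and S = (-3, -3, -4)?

d = √[(x₂-x₁)² + (y₂-y₁)² + (z₂-z₁)²]
  = √[(-8)² + (-7)² + (-1)²]
  = √[64 + 49 + 1]
  = √114
  ≈ 10.68

10.68


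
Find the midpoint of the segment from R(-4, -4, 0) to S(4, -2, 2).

M = ((x₁+x₂)/2, (y₁+y₂)/2, (z₁+z₂)/2)
  = ((-4 + 4)/2, (-4 - 2)/2, (0 + 2)/2)
  = (0/2, -6/2, 2/2)
  = (0, -3, 1)

(0, -3, 1)


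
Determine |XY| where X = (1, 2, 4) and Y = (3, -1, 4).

d = √[(x₂-x₁)² + (y₂-y₁)² + (z₂-z₁)²]
  = √[2² + (-3)² + 0²]
  = √[4 + 9 + 0]
  = √13
  ≈ 3.606

3.606


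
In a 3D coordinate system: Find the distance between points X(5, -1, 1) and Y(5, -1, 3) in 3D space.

d = √[(x₂-x₁)² + (y₂-y₁)² + (z₂-z₁)²]
  = √[0² + 0² + 2²]
  = √[0 + 0 + 4]
  = √4
  ≈ 2

2


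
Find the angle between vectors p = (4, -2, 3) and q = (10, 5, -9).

p·q = 4·10 + (-2)·5 + 3·(-9) = 40 - 10 - 27 = 3
|p| = √(4² + (-2)² + 3²) = √29 ≈ 5.385
|q| = √(10² + 5² + (-9)²) = √206 ≈ 14.35
cos θ = (p·q)/(|p||q|) = 3/(5.385·14.35) ≈ 0.03881
θ = arccos(0.03881) ≈ 87.78°

87.78°


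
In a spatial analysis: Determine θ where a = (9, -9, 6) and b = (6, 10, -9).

a·b = 9·6 + (-9)·10 + 6·(-9) = 54 - 90 - 54 = -90
|a| = √(9² + (-9)² + 6²) = √198 ≈ 14.07
|b| = √(6² + 10² + (-9)²) = √217 ≈ 14.73
cos θ = (a·b)/(|a||b|) = -90/(14.07·14.73) ≈ -0.4342
θ = arccos(-0.4342) ≈ 115.7°

115.7°


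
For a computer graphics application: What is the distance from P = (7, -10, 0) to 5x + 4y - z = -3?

distance = |a·x₀ + b·y₀ + c·z₀ - d| / √(a² + b² + c²)
  = |5·7 + 4·(-10) + (-1)·0 - (-3)| / √(5² + 4² + (-1)²)
  = |35 - 40 + 0 + 3| / √(25 + 16 + 1)
  = |-2| / √42
  = 2 / 6.481
  ≈ 0.3086

0.3086


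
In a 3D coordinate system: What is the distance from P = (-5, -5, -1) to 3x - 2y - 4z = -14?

distance = |a·x₀ + b·y₀ + c·z₀ - d| / √(a² + b² + c²)
  = |3·(-5) + (-2)·(-5) + (-4)·(-1) - (-14)| / √(3² + (-2)² + (-4)²)
  = |-15 + 10 + 4 + 14| / √(9 + 4 + 16)
  = |13| / √29
  = 13 / 5.385
  ≈ 2.414

2.414


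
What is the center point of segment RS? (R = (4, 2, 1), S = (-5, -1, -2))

M = ((x₁+x₂)/2, (y₁+y₂)/2, (z₁+z₂)/2)
  = ((4 - 5)/2, (2 - 1)/2, (1 - 2)/2)
  = (-1/2, 1/2, -1/2)
  = (-0.5, 0.5, -0.5)

(-0.5, 0.5, -0.5)


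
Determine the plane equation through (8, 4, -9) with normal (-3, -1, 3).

The plane through P with normal n = (a, b, c) satisfies n·(r - P) = 0,
i.e. ax + by + cz = a·x₀ + b·y₀ + c·z₀.
d = (-3)·8 + (-1)·4 + 3·(-9)
  = -24 - 4 - 27
  = -55
Equation: -3x - y + 3z = -55

-3x - y + 3z = -55


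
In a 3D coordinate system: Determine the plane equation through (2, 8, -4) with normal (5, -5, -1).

The plane through P with normal n = (a, b, c) satisfies n·(r - P) = 0,
i.e. ax + by + cz = a·x₀ + b·y₀ + c·z₀.
d = 5·2 + (-5)·8 + (-1)·(-4)
  = 10 - 40 + 4
  = -26
Equation: 5x - 5y - z = -26

5x - 5y - z = -26


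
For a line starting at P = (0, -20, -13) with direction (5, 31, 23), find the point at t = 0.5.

P(t) = P + t·d
  = (0 + 5·0.5, -20 + 31·0.5, -13 + 23·0.5)
  = (0 + 2.5, -20 + 15.5, -13 + 11.5)
  = (2.5, -4.5, -1.5)

(2.5, -4.5, -1.5)


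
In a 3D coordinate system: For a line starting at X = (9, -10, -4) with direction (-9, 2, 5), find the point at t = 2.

P(t) = X + t·d
  = (9 + (-9)·2, -10 + 2·2, -4 + 5·2)
  = (9 - 18, -10 + 4, -4 + 10)
  = (-9, -6, 6)

(-9, -6, 6)


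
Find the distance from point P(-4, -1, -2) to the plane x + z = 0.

distance = |a·x₀ + b·y₀ + c·z₀ - d| / √(a² + b² + c²)
  = |1·(-4) + 0·(-1) + 1·(-2) - 0| / √(1² + 0² + 1²)
  = |-4 + 0 - 2 + 0| / √(1 + 0 + 1)
  = |-6| / √2
  = 6 / 1.414
  ≈ 4.243

4.243


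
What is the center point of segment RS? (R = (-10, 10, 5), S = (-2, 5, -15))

M = ((x₁+x₂)/2, (y₁+y₂)/2, (z₁+z₂)/2)
  = ((-10 - 2)/2, (10 + 5)/2, (5 - 15)/2)
  = (-12/2, 15/2, -10/2)
  = (-6, 7.5, -5)

(-6, 7.5, -5)


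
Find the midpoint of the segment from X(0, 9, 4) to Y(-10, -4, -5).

M = ((x₁+x₂)/2, (y₁+y₂)/2, (z₁+z₂)/2)
  = ((0 - 10)/2, (9 - 4)/2, (4 - 5)/2)
  = (-10/2, 5/2, -1/2)
  = (-5, 2.5, -0.5)

(-5, 2.5, -0.5)


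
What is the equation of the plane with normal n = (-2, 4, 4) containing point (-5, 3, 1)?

The plane through P with normal n = (a, b, c) satisfies n·(r - P) = 0,
i.e. ax + by + cz = a·x₀ + b·y₀ + c·z₀.
d = (-2)·(-5) + 4·3 + 4·1
  = 10 + 12 + 4
  = 26
Equation: -2x + 4y + 4z = 26

-2x + 4y + 4z = 26


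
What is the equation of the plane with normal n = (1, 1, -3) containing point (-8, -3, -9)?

The plane through P with normal n = (a, b, c) satisfies n·(r - P) = 0,
i.e. ax + by + cz = a·x₀ + b·y₀ + c·z₀.
d = 1·(-8) + 1·(-3) + (-3)·(-9)
  = -8 - 3 + 27
  = 16
Equation: x + y - 3z = 16

x + y - 3z = 16


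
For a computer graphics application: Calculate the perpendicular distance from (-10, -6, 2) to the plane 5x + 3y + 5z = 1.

distance = |a·x₀ + b·y₀ + c·z₀ - d| / √(a² + b² + c²)
  = |5·(-10) + 3·(-6) + 5·2 - 1| / √(5² + 3² + 5²)
  = |-50 - 18 + 10 - 1| / √(25 + 9 + 25)
  = |-59| / √59
  = 59 / 7.681
  ≈ 7.681

7.681


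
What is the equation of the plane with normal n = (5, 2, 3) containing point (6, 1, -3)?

The plane through P with normal n = (a, b, c) satisfies n·(r - P) = 0,
i.e. ax + by + cz = a·x₀ + b·y₀ + c·z₀.
d = 5·6 + 2·1 + 3·(-3)
  = 30 + 2 - 9
  = 23
Equation: 5x + 2y + 3z = 23

5x + 2y + 3z = 23


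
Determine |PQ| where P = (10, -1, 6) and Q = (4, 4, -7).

d = √[(x₂-x₁)² + (y₂-y₁)² + (z₂-z₁)²]
  = √[(-6)² + 5² + (-13)²]
  = √[36 + 25 + 169]
  = √230
  ≈ 15.17

15.17


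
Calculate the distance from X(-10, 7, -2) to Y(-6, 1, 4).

d = √[(x₂-x₁)² + (y₂-y₁)² + (z₂-z₁)²]
  = √[4² + (-6)² + 6²]
  = √[16 + 36 + 36]
  = √88
  ≈ 9.381

9.381
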